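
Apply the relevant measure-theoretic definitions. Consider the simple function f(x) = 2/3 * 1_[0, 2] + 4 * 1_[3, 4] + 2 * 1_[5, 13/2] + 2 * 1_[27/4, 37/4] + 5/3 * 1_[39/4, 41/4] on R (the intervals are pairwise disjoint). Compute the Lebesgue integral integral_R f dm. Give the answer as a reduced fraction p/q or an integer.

For a simple function f = sum_i c_i * 1_{A_i} with disjoint A_i,
  integral f dm = sum_i c_i * m(A_i).
Lengths of the A_i:
  m(A_1) = 2 - 0 = 2.
  m(A_2) = 4 - 3 = 1.
  m(A_3) = 13/2 - 5 = 3/2.
  m(A_4) = 37/4 - 27/4 = 5/2.
  m(A_5) = 41/4 - 39/4 = 1/2.
Contributions c_i * m(A_i):
  (2/3) * (2) = 4/3.
  (4) * (1) = 4.
  (2) * (3/2) = 3.
  (2) * (5/2) = 5.
  (5/3) * (1/2) = 5/6.
Total: 4/3 + 4 + 3 + 5 + 5/6 = 85/6.

85/6


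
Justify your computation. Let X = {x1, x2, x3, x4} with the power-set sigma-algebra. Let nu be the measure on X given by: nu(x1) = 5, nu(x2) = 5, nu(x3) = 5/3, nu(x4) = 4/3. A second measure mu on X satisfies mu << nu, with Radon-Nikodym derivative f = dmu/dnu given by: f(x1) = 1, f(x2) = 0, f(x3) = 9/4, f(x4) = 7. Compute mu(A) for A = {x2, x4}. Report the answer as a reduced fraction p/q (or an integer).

By the defining property of the Radon-Nikodym derivative, for every measurable set A,
  mu(A) = integral_A f dnu.
Since nu is a discrete measure concentrated on the atoms of X, the integral over A reduces to the sum
  mu(A) = sum_{x in A} f(x) * nu({x}).
Computing each term:
  x2: f(x2) * nu(x2) = 0 * 5 = 0.
  x4: f(x4) * nu(x4) = 7 * 4/3 = 28/3.
Summing: mu(A) = 0 + 28/3 = 28/3.

28/3


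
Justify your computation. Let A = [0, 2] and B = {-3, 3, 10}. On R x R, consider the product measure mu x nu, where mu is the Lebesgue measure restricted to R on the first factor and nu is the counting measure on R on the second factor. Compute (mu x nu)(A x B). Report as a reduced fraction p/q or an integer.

For a measurable rectangle A x B, the product measure satisfies
  (mu x nu)(A x B) = mu(A) * nu(B).
  mu(A) = 2.
  nu(B) = 3.
  (mu x nu)(A x B) = 2 * 3 = 6.

6


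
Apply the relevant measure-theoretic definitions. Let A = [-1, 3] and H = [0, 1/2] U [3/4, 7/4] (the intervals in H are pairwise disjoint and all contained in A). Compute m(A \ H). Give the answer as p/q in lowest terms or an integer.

The ambient interval has length m(A) = 3 - (-1) = 4.
Since the holes are disjoint and sit inside A, by finite additivity
  m(H) = sum_i (b_i - a_i), and m(A \ H) = m(A) - m(H).
Computing the hole measures:
  m(H_1) = 1/2 - 0 = 1/2.
  m(H_2) = 7/4 - 3/4 = 1.
Summed: m(H) = 1/2 + 1 = 3/2.
So m(A \ H) = 4 - 3/2 = 5/2.

5/2


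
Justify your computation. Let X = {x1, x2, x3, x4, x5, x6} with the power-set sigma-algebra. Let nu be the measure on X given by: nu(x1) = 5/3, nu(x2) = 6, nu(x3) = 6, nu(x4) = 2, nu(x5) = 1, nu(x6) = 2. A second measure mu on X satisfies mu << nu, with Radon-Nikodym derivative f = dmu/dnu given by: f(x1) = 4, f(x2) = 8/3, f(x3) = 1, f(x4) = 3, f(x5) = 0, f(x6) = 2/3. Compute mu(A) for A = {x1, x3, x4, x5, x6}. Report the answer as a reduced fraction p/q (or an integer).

By the defining property of the Radon-Nikodym derivative, for every measurable set A,
  mu(A) = integral_A f dnu.
Since nu is a discrete measure concentrated on the atoms of X, the integral over A reduces to the sum
  mu(A) = sum_{x in A} f(x) * nu({x}).
Computing each term:
  x1: f(x1) * nu(x1) = 4 * 5/3 = 20/3.
  x3: f(x3) * nu(x3) = 1 * 6 = 6.
  x4: f(x4) * nu(x4) = 3 * 2 = 6.
  x5: f(x5) * nu(x5) = 0 * 1 = 0.
  x6: f(x6) * nu(x6) = 2/3 * 2 = 4/3.
Summing: mu(A) = 20/3 + 6 + 6 + 0 + 4/3 = 20.

20


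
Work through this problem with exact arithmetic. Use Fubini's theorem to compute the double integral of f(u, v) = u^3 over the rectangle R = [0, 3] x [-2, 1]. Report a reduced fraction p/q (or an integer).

f(u, v) is a tensor product of a function of u and a function of v, and both factors are bounded continuous (hence Lebesgue integrable) on the rectangle, so Fubini's theorem applies:
  integral_R f d(m x m) = (integral_a1^b1 u^3 du) * (integral_a2^b2 1 dv).
Inner integral in u: integral_{0}^{3} u^3 du = (3^4 - 0^4)/4
  = 81/4.
Inner integral in v: integral_{-2}^{1} 1 dv = (1^1 - (-2)^1)/1
  = 3.
Product: (81/4) * (3) = 243/4.

243/4


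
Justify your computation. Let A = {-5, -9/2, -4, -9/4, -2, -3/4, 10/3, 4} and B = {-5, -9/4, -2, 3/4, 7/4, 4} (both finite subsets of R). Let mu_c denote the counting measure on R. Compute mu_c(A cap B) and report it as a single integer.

Counting measure on a finite set equals cardinality. mu_c(A cap B) = |A cap B| (elements appearing in both).
Enumerating the elements of A that also lie in B gives 4 element(s).
So mu_c(A cap B) = 4.

4


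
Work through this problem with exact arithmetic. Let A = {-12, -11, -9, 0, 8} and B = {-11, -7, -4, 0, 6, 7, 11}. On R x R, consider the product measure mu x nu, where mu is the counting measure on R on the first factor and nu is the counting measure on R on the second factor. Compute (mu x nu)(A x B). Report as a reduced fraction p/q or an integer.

For a measurable rectangle A x B, the product measure satisfies
  (mu x nu)(A x B) = mu(A) * nu(B).
  mu(A) = 5.
  nu(B) = 7.
  (mu x nu)(A x B) = 5 * 7 = 35.

35


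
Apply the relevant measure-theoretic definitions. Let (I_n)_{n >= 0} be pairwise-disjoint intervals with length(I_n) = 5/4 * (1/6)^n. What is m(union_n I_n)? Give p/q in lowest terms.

By countable additivity of the Lebesgue measure on pairwise disjoint measurable sets,
  m(union_{n >= 0} I_n) = sum_{n >= 0} m(I_n) = sum_{n >= 0} a * r^n,
  with a = 5/4 and r = 1/6.
Since 0 < r = 1/6 < 1, the geometric series converges:
  sum_{n >= 0} a * r^n = a / (1 - r).
  = 5/4 / (1 - 1/6)
  = 5/4 / (5/6)
  = 3/2.

3/2


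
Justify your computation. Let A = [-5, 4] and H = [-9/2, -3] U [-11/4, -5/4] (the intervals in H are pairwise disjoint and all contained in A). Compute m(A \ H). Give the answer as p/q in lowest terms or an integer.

The ambient interval has length m(A) = 4 - (-5) = 9.
Since the holes are disjoint and sit inside A, by finite additivity
  m(H) = sum_i (b_i - a_i), and m(A \ H) = m(A) - m(H).
Computing the hole measures:
  m(H_1) = -3 - (-9/2) = 3/2.
  m(H_2) = -5/4 - (-11/4) = 3/2.
Summed: m(H) = 3/2 + 3/2 = 3.
So m(A \ H) = 9 - 3 = 6.

6


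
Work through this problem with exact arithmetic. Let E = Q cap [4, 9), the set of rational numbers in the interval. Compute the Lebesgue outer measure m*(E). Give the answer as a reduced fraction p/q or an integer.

The set Q cap [4, 9) is countable (a subset of the countable set Q). Lebesgue outer measure of any countable set is 0: each singleton {q} has m*({q}) = 0, and by countable subadditivity m*(union_k {q_k}) <= sum_k m*({q_k}) = sum_k 0 = 0. The reverse inequality m*(E) >= 0 is automatic. So m*(Q cap [4, 9)) = 0.

0


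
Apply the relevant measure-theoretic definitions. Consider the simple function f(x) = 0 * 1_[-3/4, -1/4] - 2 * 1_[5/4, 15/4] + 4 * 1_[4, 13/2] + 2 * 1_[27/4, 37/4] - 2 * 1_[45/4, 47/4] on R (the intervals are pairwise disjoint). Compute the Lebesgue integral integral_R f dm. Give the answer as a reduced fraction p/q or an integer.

For a simple function f = sum_i c_i * 1_{A_i} with disjoint A_i,
  integral f dm = sum_i c_i * m(A_i).
Lengths of the A_i:
  m(A_1) = -1/4 - (-3/4) = 1/2.
  m(A_2) = 15/4 - 5/4 = 5/2.
  m(A_3) = 13/2 - 4 = 5/2.
  m(A_4) = 37/4 - 27/4 = 5/2.
  m(A_5) = 47/4 - 45/4 = 1/2.
Contributions c_i * m(A_i):
  (0) * (1/2) = 0.
  (-2) * (5/2) = -5.
  (4) * (5/2) = 10.
  (2) * (5/2) = 5.
  (-2) * (1/2) = -1.
Total: 0 - 5 + 10 + 5 - 1 = 9.

9


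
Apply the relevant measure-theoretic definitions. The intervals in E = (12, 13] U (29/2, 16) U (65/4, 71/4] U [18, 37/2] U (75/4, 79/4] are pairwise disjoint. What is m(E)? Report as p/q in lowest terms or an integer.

For pairwise disjoint intervals, m(union_i I_i) = sum_i m(I_i),
and m is invariant under swapping open/closed endpoints (single points have measure 0).
So m(E) = sum_i (b_i - a_i).
  I_1 has length 13 - 12 = 1.
  I_2 has length 16 - 29/2 = 3/2.
  I_3 has length 71/4 - 65/4 = 3/2.
  I_4 has length 37/2 - 18 = 1/2.
  I_5 has length 79/4 - 75/4 = 1.
Summing:
  m(E) = 1 + 3/2 + 3/2 + 1/2 + 1 = 11/2.

11/2


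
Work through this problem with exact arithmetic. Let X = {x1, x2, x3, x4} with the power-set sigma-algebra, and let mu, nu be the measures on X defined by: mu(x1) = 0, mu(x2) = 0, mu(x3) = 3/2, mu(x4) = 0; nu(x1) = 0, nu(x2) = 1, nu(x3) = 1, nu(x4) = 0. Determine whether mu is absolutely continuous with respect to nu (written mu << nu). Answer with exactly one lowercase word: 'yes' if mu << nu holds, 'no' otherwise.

mu << nu means: every nu-null measurable set is also mu-null; equivalently, for every atom x, if nu({x}) = 0 then mu({x}) = 0.
Checking each atom:
  x1: nu = 0, mu = 0 -> consistent with mu << nu.
  x2: nu = 1 > 0 -> no constraint.
  x3: nu = 1 > 0 -> no constraint.
  x4: nu = 0, mu = 0 -> consistent with mu << nu.
No atom violates the condition. Therefore mu << nu.

yes


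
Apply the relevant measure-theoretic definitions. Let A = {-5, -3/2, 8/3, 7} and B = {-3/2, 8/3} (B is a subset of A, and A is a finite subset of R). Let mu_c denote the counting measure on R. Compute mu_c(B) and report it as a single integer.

Counting measure assigns mu_c(E) = |E| (number of elements) when E is finite.
B has 2 element(s), so mu_c(B) = 2.

2


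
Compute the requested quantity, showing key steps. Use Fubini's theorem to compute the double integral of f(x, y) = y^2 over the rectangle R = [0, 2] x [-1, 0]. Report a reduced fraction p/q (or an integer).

f(x, y) is a tensor product of a function of x and a function of y, and both factors are bounded continuous (hence Lebesgue integrable) on the rectangle, so Fubini's theorem applies:
  integral_R f d(m x m) = (integral_a1^b1 1 dx) * (integral_a2^b2 y^2 dy).
Inner integral in x: integral_{0}^{2} 1 dx = (2^1 - 0^1)/1
  = 2.
Inner integral in y: integral_{-1}^{0} y^2 dy = (0^3 - (-1)^3)/3
  = 1/3.
Product: (2) * (1/3) = 2/3.

2/3


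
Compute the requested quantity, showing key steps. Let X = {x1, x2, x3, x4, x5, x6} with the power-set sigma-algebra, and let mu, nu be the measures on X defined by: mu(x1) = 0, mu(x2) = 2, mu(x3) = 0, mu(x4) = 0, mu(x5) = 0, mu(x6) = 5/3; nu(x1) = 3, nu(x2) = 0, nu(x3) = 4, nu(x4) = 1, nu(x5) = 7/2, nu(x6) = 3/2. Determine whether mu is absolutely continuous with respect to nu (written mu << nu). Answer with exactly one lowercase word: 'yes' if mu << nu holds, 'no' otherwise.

mu << nu means: every nu-null measurable set is also mu-null; equivalently, for every atom x, if nu({x}) = 0 then mu({x}) = 0.
Checking each atom:
  x1: nu = 3 > 0 -> no constraint.
  x2: nu = 0, mu = 2 > 0 -> violates mu << nu.
  x3: nu = 4 > 0 -> no constraint.
  x4: nu = 1 > 0 -> no constraint.
  x5: nu = 7/2 > 0 -> no constraint.
  x6: nu = 3/2 > 0 -> no constraint.
The atom(s) x2 violate the condition (nu = 0 but mu > 0). Therefore mu is NOT absolutely continuous w.r.t. nu.

no


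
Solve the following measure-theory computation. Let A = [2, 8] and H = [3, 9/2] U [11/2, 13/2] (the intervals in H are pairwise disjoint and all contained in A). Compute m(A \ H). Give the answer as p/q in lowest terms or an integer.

The ambient interval has length m(A) = 8 - 2 = 6.
Since the holes are disjoint and sit inside A, by finite additivity
  m(H) = sum_i (b_i - a_i), and m(A \ H) = m(A) - m(H).
Computing the hole measures:
  m(H_1) = 9/2 - 3 = 3/2.
  m(H_2) = 13/2 - 11/2 = 1.
Summed: m(H) = 3/2 + 1 = 5/2.
So m(A \ H) = 6 - 5/2 = 7/2.

7/2


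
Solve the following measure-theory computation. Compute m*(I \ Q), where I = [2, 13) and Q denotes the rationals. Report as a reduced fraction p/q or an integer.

The interval I = [2, 13) has m(I) = 13 - 2 = 11 (endpoints are measure-zero, so open/closed/half-open agree). Write I = (I cap Q) u (I \ Q). The rationals in I are countable, so m*(I cap Q) = 0 (cover each rational by intervals whose total length is arbitrarily small). By countable subadditivity m*(I) <= m*(I cap Q) + m*(I \ Q), hence m*(I \ Q) >= m(I) = 11. The reverse inequality m*(I \ Q) <= m*(I) = 11 is trivial since (I \ Q) is a subset of I. Therefore m*(I \ Q) = 11.

11


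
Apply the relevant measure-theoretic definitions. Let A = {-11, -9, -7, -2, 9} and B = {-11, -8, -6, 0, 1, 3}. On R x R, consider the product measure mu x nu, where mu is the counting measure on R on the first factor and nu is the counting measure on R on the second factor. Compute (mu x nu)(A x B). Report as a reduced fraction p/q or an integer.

For a measurable rectangle A x B, the product measure satisfies
  (mu x nu)(A x B) = mu(A) * nu(B).
  mu(A) = 5.
  nu(B) = 6.
  (mu x nu)(A x B) = 5 * 6 = 30.

30


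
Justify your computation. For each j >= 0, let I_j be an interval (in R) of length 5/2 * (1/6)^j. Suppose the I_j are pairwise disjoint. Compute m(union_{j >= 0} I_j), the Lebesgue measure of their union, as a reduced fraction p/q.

By countable additivity of the Lebesgue measure on pairwise disjoint measurable sets,
  m(union_{j >= 0} I_j) = sum_{j >= 0} m(I_j) = sum_{j >= 0} a * r^j,
  with a = 5/2 and r = 1/6.
Since 0 < r = 1/6 < 1, the geometric series converges:
  sum_{j >= 0} a * r^j = a / (1 - r).
  = 5/2 / (1 - 1/6)
  = 5/2 / (5/6)
  = 3.

3


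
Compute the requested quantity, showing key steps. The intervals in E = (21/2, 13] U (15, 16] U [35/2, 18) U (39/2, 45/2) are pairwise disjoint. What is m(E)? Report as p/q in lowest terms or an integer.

For pairwise disjoint intervals, m(union_i I_i) = sum_i m(I_i),
and m is invariant under swapping open/closed endpoints (single points have measure 0).
So m(E) = sum_i (b_i - a_i).
  I_1 has length 13 - 21/2 = 5/2.
  I_2 has length 16 - 15 = 1.
  I_3 has length 18 - 35/2 = 1/2.
  I_4 has length 45/2 - 39/2 = 3.
Summing:
  m(E) = 5/2 + 1 + 1/2 + 3 = 7.

7


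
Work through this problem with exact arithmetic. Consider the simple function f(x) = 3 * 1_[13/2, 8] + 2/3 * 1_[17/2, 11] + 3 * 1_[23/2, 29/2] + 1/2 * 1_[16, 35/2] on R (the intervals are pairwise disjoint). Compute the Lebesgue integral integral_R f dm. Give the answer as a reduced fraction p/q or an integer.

For a simple function f = sum_i c_i * 1_{A_i} with disjoint A_i,
  integral f dm = sum_i c_i * m(A_i).
Lengths of the A_i:
  m(A_1) = 8 - 13/2 = 3/2.
  m(A_2) = 11 - 17/2 = 5/2.
  m(A_3) = 29/2 - 23/2 = 3.
  m(A_4) = 35/2 - 16 = 3/2.
Contributions c_i * m(A_i):
  (3) * (3/2) = 9/2.
  (2/3) * (5/2) = 5/3.
  (3) * (3) = 9.
  (1/2) * (3/2) = 3/4.
Total: 9/2 + 5/3 + 9 + 3/4 = 191/12.

191/12


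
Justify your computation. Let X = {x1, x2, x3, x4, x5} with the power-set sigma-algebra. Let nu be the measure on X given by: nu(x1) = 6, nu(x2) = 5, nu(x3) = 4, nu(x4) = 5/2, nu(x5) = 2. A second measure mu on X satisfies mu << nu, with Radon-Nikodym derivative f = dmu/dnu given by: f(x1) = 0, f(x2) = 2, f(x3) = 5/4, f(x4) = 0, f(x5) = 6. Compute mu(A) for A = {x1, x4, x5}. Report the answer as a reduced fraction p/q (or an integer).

By the defining property of the Radon-Nikodym derivative, for every measurable set A,
  mu(A) = integral_A f dnu.
Since nu is a discrete measure concentrated on the atoms of X, the integral over A reduces to the sum
  mu(A) = sum_{x in A} f(x) * nu({x}).
Computing each term:
  x1: f(x1) * nu(x1) = 0 * 6 = 0.
  x4: f(x4) * nu(x4) = 0 * 5/2 = 0.
  x5: f(x5) * nu(x5) = 6 * 2 = 12.
Summing: mu(A) = 0 + 0 + 12 = 12.

12


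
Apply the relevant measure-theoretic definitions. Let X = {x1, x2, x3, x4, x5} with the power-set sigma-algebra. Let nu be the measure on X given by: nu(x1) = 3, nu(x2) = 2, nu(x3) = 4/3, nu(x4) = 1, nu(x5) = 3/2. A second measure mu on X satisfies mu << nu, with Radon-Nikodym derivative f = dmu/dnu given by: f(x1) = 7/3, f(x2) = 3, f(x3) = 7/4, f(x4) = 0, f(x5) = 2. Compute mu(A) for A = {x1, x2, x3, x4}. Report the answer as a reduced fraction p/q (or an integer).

By the defining property of the Radon-Nikodym derivative, for every measurable set A,
  mu(A) = integral_A f dnu.
Since nu is a discrete measure concentrated on the atoms of X, the integral over A reduces to the sum
  mu(A) = sum_{x in A} f(x) * nu({x}).
Computing each term:
  x1: f(x1) * nu(x1) = 7/3 * 3 = 7.
  x2: f(x2) * nu(x2) = 3 * 2 = 6.
  x3: f(x3) * nu(x3) = 7/4 * 4/3 = 7/3.
  x4: f(x4) * nu(x4) = 0 * 1 = 0.
Summing: mu(A) = 7 + 6 + 7/3 + 0 = 46/3.

46/3


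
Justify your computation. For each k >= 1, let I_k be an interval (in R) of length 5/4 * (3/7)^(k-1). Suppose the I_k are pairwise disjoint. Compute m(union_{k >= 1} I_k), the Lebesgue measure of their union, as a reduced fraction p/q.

By countable additivity of the Lebesgue measure on pairwise disjoint measurable sets,
  m(union_{k >= 1} I_k) = sum_{k >= 1} m(I_k) = sum_{k >= 1} a * r^(k-1),
  with a = 5/4 and r = 3/7.
Since 0 < r = 3/7 < 1, the geometric series converges:
  sum_{k >= 1} a * r^(k-1) = a / (1 - r).
  = 5/4 / (1 - 3/7)
  = 5/4 / (4/7)
  = 35/16.

35/16


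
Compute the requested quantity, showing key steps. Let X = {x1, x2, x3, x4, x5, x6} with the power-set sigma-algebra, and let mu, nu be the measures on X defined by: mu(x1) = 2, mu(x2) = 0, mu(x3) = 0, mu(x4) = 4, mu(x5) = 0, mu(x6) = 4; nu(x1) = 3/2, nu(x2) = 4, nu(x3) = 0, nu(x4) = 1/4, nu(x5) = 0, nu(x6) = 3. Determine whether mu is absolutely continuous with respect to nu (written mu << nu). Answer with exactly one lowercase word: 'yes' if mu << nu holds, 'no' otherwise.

mu << nu means: every nu-null measurable set is also mu-null; equivalently, for every atom x, if nu({x}) = 0 then mu({x}) = 0.
Checking each atom:
  x1: nu = 3/2 > 0 -> no constraint.
  x2: nu = 4 > 0 -> no constraint.
  x3: nu = 0, mu = 0 -> consistent with mu << nu.
  x4: nu = 1/4 > 0 -> no constraint.
  x5: nu = 0, mu = 0 -> consistent with mu << nu.
  x6: nu = 3 > 0 -> no constraint.
No atom violates the condition. Therefore mu << nu.

yes


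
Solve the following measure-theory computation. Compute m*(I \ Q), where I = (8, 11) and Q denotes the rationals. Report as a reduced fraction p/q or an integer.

The interval I = (8, 11) has m(I) = 11 - 8 = 3 (endpoints are measure-zero, so open/closed/half-open agree). Write I = (I cap Q) u (I \ Q). The rationals in I are countable, so m*(I cap Q) = 0 (cover each rational by intervals whose total length is arbitrarily small). By countable subadditivity m*(I) <= m*(I cap Q) + m*(I \ Q), hence m*(I \ Q) >= m(I) = 3. The reverse inequality m*(I \ Q) <= m*(I) = 3 is trivial since (I \ Q) is a subset of I. Therefore m*(I \ Q) = 3.

3


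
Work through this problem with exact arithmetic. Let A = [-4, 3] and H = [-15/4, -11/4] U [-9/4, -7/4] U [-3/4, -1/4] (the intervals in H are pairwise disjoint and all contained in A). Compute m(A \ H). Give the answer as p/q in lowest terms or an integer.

The ambient interval has length m(A) = 3 - (-4) = 7.
Since the holes are disjoint and sit inside A, by finite additivity
  m(H) = sum_i (b_i - a_i), and m(A \ H) = m(A) - m(H).
Computing the hole measures:
  m(H_1) = -11/4 - (-15/4) = 1.
  m(H_2) = -7/4 - (-9/4) = 1/2.
  m(H_3) = -1/4 - (-3/4) = 1/2.
Summed: m(H) = 1 + 1/2 + 1/2 = 2.
So m(A \ H) = 7 - 2 = 5.

5


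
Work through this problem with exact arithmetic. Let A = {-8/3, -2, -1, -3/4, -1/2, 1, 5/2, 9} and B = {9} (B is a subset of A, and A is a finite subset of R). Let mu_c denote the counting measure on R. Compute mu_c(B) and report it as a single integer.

Counting measure assigns mu_c(E) = |E| (number of elements) when E is finite.
B has 1 element(s), so mu_c(B) = 1.

1


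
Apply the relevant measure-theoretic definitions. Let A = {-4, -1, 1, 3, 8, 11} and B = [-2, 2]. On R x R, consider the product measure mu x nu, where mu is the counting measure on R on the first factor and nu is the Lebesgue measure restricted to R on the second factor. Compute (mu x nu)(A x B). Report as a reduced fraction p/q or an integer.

For a measurable rectangle A x B, the product measure satisfies
  (mu x nu)(A x B) = mu(A) * nu(B).
  mu(A) = 6.
  nu(B) = 4.
  (mu x nu)(A x B) = 6 * 4 = 24.

24


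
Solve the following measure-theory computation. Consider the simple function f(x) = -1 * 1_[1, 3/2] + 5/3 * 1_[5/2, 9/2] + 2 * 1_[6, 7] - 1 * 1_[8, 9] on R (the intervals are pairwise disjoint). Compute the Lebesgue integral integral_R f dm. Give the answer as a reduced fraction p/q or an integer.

For a simple function f = sum_i c_i * 1_{A_i} with disjoint A_i,
  integral f dm = sum_i c_i * m(A_i).
Lengths of the A_i:
  m(A_1) = 3/2 - 1 = 1/2.
  m(A_2) = 9/2 - 5/2 = 2.
  m(A_3) = 7 - 6 = 1.
  m(A_4) = 9 - 8 = 1.
Contributions c_i * m(A_i):
  (-1) * (1/2) = -1/2.
  (5/3) * (2) = 10/3.
  (2) * (1) = 2.
  (-1) * (1) = -1.
Total: -1/2 + 10/3 + 2 - 1 = 23/6.

23/6


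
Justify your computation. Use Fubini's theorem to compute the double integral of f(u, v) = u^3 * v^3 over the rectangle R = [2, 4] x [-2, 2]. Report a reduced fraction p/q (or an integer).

f(u, v) is a tensor product of a function of u and a function of v, and both factors are bounded continuous (hence Lebesgue integrable) on the rectangle, so Fubini's theorem applies:
  integral_R f d(m x m) = (integral_a1^b1 u^3 du) * (integral_a2^b2 v^3 dv).
Inner integral in u: integral_{2}^{4} u^3 du = (4^4 - 2^4)/4
  = 60.
Inner integral in v: integral_{-2}^{2} v^3 dv = (2^4 - (-2)^4)/4
  = 0.
Product: (60) * (0) = 0.

0


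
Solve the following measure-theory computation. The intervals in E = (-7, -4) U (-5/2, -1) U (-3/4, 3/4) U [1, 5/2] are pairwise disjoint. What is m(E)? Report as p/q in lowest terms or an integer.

For pairwise disjoint intervals, m(union_i I_i) = sum_i m(I_i),
and m is invariant under swapping open/closed endpoints (single points have measure 0).
So m(E) = sum_i (b_i - a_i).
  I_1 has length -4 - (-7) = 3.
  I_2 has length -1 - (-5/2) = 3/2.
  I_3 has length 3/4 - (-3/4) = 3/2.
  I_4 has length 5/2 - 1 = 3/2.
Summing:
  m(E) = 3 + 3/2 + 3/2 + 3/2 = 15/2.

15/2


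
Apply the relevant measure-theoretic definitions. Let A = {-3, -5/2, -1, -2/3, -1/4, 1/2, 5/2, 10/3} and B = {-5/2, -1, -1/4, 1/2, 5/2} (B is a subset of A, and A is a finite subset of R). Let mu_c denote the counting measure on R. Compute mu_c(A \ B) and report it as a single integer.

Counting measure assigns mu_c(E) = |E| (number of elements) when E is finite. For B subset A, A \ B is the set of elements of A not in B, so |A \ B| = |A| - |B|.
|A| = 8, |B| = 5, so mu_c(A \ B) = 8 - 5 = 3.

3


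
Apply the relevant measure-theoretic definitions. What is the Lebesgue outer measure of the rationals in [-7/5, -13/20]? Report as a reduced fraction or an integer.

The set Q cap [-7/5, -13/20] is countable (a subset of the countable set Q). Lebesgue outer measure of any countable set is 0: each singleton {q} has m*({q}) = 0, and by countable subadditivity m*(union_k {q_k}) <= sum_k m*({q_k}) = sum_k 0 = 0. The reverse inequality m*(E) >= 0 is automatic. So m*(Q cap [-7/5, -13/20]) = 0.

0


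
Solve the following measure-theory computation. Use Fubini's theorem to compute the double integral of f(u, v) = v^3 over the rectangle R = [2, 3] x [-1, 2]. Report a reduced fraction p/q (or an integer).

f(u, v) is a tensor product of a function of u and a function of v, and both factors are bounded continuous (hence Lebesgue integrable) on the rectangle, so Fubini's theorem applies:
  integral_R f d(m x m) = (integral_a1^b1 1 du) * (integral_a2^b2 v^3 dv).
Inner integral in u: integral_{2}^{3} 1 du = (3^1 - 2^1)/1
  = 1.
Inner integral in v: integral_{-1}^{2} v^3 dv = (2^4 - (-1)^4)/4
  = 15/4.
Product: (1) * (15/4) = 15/4.

15/4


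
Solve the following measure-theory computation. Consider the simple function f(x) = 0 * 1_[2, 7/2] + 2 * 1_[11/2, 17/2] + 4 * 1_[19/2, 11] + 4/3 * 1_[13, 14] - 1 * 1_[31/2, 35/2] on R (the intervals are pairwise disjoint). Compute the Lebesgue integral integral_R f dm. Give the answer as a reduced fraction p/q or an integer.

For a simple function f = sum_i c_i * 1_{A_i} with disjoint A_i,
  integral f dm = sum_i c_i * m(A_i).
Lengths of the A_i:
  m(A_1) = 7/2 - 2 = 3/2.
  m(A_2) = 17/2 - 11/2 = 3.
  m(A_3) = 11 - 19/2 = 3/2.
  m(A_4) = 14 - 13 = 1.
  m(A_5) = 35/2 - 31/2 = 2.
Contributions c_i * m(A_i):
  (0) * (3/2) = 0.
  (2) * (3) = 6.
  (4) * (3/2) = 6.
  (4/3) * (1) = 4/3.
  (-1) * (2) = -2.
Total: 0 + 6 + 6 + 4/3 - 2 = 34/3.

34/3


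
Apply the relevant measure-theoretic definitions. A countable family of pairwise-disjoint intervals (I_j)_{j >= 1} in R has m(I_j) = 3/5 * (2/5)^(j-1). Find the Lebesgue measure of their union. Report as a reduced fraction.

By countable additivity of the Lebesgue measure on pairwise disjoint measurable sets,
  m(union_{j >= 1} I_j) = sum_{j >= 1} m(I_j) = sum_{j >= 1} a * r^(j-1),
  with a = 3/5 and r = 2/5.
Since 0 < r = 2/5 < 1, the geometric series converges:
  sum_{j >= 1} a * r^(j-1) = a / (1 - r).
  = 3/5 / (1 - 2/5)
  = 3/5 / (3/5)
  = 1.

1


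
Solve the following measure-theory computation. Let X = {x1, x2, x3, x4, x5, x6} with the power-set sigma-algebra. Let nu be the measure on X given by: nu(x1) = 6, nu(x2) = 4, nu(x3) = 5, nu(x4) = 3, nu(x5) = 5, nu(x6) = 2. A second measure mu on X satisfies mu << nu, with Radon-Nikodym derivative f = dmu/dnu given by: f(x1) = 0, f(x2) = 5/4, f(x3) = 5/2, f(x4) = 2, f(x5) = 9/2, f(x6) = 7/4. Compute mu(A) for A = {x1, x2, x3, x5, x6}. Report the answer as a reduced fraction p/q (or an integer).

By the defining property of the Radon-Nikodym derivative, for every measurable set A,
  mu(A) = integral_A f dnu.
Since nu is a discrete measure concentrated on the atoms of X, the integral over A reduces to the sum
  mu(A) = sum_{x in A} f(x) * nu({x}).
Computing each term:
  x1: f(x1) * nu(x1) = 0 * 6 = 0.
  x2: f(x2) * nu(x2) = 5/4 * 4 = 5.
  x3: f(x3) * nu(x3) = 5/2 * 5 = 25/2.
  x5: f(x5) * nu(x5) = 9/2 * 5 = 45/2.
  x6: f(x6) * nu(x6) = 7/4 * 2 = 7/2.
Summing: mu(A) = 0 + 5 + 25/2 + 45/2 + 7/2 = 87/2.

87/2


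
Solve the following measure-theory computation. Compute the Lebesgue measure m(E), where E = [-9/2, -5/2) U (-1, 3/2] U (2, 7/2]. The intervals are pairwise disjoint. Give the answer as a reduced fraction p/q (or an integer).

For pairwise disjoint intervals, m(union_i I_i) = sum_i m(I_i),
and m is invariant under swapping open/closed endpoints (single points have measure 0).
So m(E) = sum_i (b_i - a_i).
  I_1 has length -5/2 - (-9/2) = 2.
  I_2 has length 3/2 - (-1) = 5/2.
  I_3 has length 7/2 - 2 = 3/2.
Summing:
  m(E) = 2 + 5/2 + 3/2 = 6.

6


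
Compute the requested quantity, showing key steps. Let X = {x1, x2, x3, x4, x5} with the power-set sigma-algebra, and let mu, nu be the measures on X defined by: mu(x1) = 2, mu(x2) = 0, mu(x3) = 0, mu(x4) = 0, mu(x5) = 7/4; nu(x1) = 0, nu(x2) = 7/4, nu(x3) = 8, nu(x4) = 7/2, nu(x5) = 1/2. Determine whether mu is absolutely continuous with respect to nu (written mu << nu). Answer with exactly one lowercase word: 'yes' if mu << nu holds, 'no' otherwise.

mu << nu means: every nu-null measurable set is also mu-null; equivalently, for every atom x, if nu({x}) = 0 then mu({x}) = 0.
Checking each atom:
  x1: nu = 0, mu = 2 > 0 -> violates mu << nu.
  x2: nu = 7/4 > 0 -> no constraint.
  x3: nu = 8 > 0 -> no constraint.
  x4: nu = 7/2 > 0 -> no constraint.
  x5: nu = 1/2 > 0 -> no constraint.
The atom(s) x1 violate the condition (nu = 0 but mu > 0). Therefore mu is NOT absolutely continuous w.r.t. nu.

no


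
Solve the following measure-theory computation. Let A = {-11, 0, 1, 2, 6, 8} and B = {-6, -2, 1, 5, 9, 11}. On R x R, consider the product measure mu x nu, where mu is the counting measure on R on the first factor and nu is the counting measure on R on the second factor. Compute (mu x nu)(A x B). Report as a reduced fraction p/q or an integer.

For a measurable rectangle A x B, the product measure satisfies
  (mu x nu)(A x B) = mu(A) * nu(B).
  mu(A) = 6.
  nu(B) = 6.
  (mu x nu)(A x B) = 6 * 6 = 36.

36


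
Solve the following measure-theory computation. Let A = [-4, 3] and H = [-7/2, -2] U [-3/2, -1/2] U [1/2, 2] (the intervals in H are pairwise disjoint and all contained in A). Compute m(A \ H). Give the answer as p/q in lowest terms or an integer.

The ambient interval has length m(A) = 3 - (-4) = 7.
Since the holes are disjoint and sit inside A, by finite additivity
  m(H) = sum_i (b_i - a_i), and m(A \ H) = m(A) - m(H).
Computing the hole measures:
  m(H_1) = -2 - (-7/2) = 3/2.
  m(H_2) = -1/2 - (-3/2) = 1.
  m(H_3) = 2 - 1/2 = 3/2.
Summed: m(H) = 3/2 + 1 + 3/2 = 4.
So m(A \ H) = 7 - 4 = 3.

3


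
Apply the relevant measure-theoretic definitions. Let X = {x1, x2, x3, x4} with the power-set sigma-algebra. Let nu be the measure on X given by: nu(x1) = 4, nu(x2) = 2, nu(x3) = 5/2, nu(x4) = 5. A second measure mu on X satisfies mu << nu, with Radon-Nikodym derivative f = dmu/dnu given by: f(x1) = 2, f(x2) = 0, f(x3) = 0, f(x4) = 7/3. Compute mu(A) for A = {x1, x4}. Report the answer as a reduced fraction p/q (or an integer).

By the defining property of the Radon-Nikodym derivative, for every measurable set A,
  mu(A) = integral_A f dnu.
Since nu is a discrete measure concentrated on the atoms of X, the integral over A reduces to the sum
  mu(A) = sum_{x in A} f(x) * nu({x}).
Computing each term:
  x1: f(x1) * nu(x1) = 2 * 4 = 8.
  x4: f(x4) * nu(x4) = 7/3 * 5 = 35/3.
Summing: mu(A) = 8 + 35/3 = 59/3.

59/3


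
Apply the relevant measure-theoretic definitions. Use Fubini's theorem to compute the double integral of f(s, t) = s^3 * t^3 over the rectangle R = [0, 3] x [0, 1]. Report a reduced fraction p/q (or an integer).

f(s, t) is a tensor product of a function of s and a function of t, and both factors are bounded continuous (hence Lebesgue integrable) on the rectangle, so Fubini's theorem applies:
  integral_R f d(m x m) = (integral_a1^b1 s^3 ds) * (integral_a2^b2 t^3 dt).
Inner integral in s: integral_{0}^{3} s^3 ds = (3^4 - 0^4)/4
  = 81/4.
Inner integral in t: integral_{0}^{1} t^3 dt = (1^4 - 0^4)/4
  = 1/4.
Product: (81/4) * (1/4) = 81/16.

81/16


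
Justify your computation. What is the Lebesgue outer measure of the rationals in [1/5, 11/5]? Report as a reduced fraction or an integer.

Q cap [1/5, 11/5] is countable; list its elements as q_1, q_2, ... . Fix eps > 0 and cover the k-th point by an interval of length eps * 2^(-k). The cover has total length eps * sum_{k>=1} 2^(-k) = eps, so by definition of outer measure m*(Q cap [1/5, 11/5]) <= eps. Since eps was arbitrary and m* >= 0, the outer measure is 0.

0


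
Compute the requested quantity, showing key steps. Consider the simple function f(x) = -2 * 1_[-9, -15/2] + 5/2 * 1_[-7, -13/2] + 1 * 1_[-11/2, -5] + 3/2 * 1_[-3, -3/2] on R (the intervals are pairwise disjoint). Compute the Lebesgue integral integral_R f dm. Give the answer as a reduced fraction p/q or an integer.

For a simple function f = sum_i c_i * 1_{A_i} with disjoint A_i,
  integral f dm = sum_i c_i * m(A_i).
Lengths of the A_i:
  m(A_1) = -15/2 - (-9) = 3/2.
  m(A_2) = -13/2 - (-7) = 1/2.
  m(A_3) = -5 - (-11/2) = 1/2.
  m(A_4) = -3/2 - (-3) = 3/2.
Contributions c_i * m(A_i):
  (-2) * (3/2) = -3.
  (5/2) * (1/2) = 5/4.
  (1) * (1/2) = 1/2.
  (3/2) * (3/2) = 9/4.
Total: -3 + 5/4 + 1/2 + 9/4 = 1.

1


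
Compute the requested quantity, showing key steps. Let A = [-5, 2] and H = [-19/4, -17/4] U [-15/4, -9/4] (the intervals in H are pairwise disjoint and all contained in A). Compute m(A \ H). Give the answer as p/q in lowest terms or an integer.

The ambient interval has length m(A) = 2 - (-5) = 7.
Since the holes are disjoint and sit inside A, by finite additivity
  m(H) = sum_i (b_i - a_i), and m(A \ H) = m(A) - m(H).
Computing the hole measures:
  m(H_1) = -17/4 - (-19/4) = 1/2.
  m(H_2) = -9/4 - (-15/4) = 3/2.
Summed: m(H) = 1/2 + 3/2 = 2.
So m(A \ H) = 7 - 2 = 5.

5


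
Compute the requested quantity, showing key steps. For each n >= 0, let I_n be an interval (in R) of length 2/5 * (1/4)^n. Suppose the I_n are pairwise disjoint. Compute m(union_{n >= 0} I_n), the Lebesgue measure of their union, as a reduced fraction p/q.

By countable additivity of the Lebesgue measure on pairwise disjoint measurable sets,
  m(union_{n >= 0} I_n) = sum_{n >= 0} m(I_n) = sum_{n >= 0} a * r^n,
  with a = 2/5 and r = 1/4.
Since 0 < r = 1/4 < 1, the geometric series converges:
  sum_{n >= 0} a * r^n = a / (1 - r).
  = 2/5 / (1 - 1/4)
  = 2/5 / (3/4)
  = 8/15.

8/15


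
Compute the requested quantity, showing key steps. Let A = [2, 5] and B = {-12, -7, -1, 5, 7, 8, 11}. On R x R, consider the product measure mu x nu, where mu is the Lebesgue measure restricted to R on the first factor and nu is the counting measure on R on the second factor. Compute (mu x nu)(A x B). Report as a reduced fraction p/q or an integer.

For a measurable rectangle A x B, the product measure satisfies
  (mu x nu)(A x B) = mu(A) * nu(B).
  mu(A) = 3.
  nu(B) = 7.
  (mu x nu)(A x B) = 3 * 7 = 21.

21


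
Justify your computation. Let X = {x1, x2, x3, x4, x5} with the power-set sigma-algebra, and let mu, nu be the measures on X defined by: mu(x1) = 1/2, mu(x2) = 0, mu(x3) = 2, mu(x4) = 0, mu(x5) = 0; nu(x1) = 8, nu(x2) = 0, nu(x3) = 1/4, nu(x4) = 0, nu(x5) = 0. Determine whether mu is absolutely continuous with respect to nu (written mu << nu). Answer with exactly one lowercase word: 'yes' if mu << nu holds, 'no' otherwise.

mu << nu means: every nu-null measurable set is also mu-null; equivalently, for every atom x, if nu({x}) = 0 then mu({x}) = 0.
Checking each atom:
  x1: nu = 8 > 0 -> no constraint.
  x2: nu = 0, mu = 0 -> consistent with mu << nu.
  x3: nu = 1/4 > 0 -> no constraint.
  x4: nu = 0, mu = 0 -> consistent with mu << nu.
  x5: nu = 0, mu = 0 -> consistent with mu << nu.
No atom violates the condition. Therefore mu << nu.

yes


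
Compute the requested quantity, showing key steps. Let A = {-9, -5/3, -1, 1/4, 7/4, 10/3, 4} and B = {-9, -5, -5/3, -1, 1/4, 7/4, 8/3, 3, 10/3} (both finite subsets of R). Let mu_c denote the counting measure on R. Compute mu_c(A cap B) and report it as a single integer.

Counting measure on a finite set equals cardinality. mu_c(A cap B) = |A cap B| (elements appearing in both).
Enumerating the elements of A that also lie in B gives 6 element(s).
So mu_c(A cap B) = 6.

6


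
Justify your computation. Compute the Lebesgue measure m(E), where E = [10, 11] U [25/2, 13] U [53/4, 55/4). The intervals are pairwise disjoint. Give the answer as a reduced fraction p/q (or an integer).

For pairwise disjoint intervals, m(union_i I_i) = sum_i m(I_i),
and m is invariant under swapping open/closed endpoints (single points have measure 0).
So m(E) = sum_i (b_i - a_i).
  I_1 has length 11 - 10 = 1.
  I_2 has length 13 - 25/2 = 1/2.
  I_3 has length 55/4 - 53/4 = 1/2.
Summing:
  m(E) = 1 + 1/2 + 1/2 = 2.

2


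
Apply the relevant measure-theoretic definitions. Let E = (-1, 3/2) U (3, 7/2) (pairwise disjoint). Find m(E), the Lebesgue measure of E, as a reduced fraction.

For pairwise disjoint intervals, m(union_i I_i) = sum_i m(I_i),
and m is invariant under swapping open/closed endpoints (single points have measure 0).
So m(E) = sum_i (b_i - a_i).
  I_1 has length 3/2 - (-1) = 5/2.
  I_2 has length 7/2 - 3 = 1/2.
Summing:
  m(E) = 5/2 + 1/2 = 3.

3


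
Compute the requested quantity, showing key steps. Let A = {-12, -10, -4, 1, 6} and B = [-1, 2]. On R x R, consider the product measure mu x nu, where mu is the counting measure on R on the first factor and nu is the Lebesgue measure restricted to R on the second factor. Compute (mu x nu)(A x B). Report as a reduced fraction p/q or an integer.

For a measurable rectangle A x B, the product measure satisfies
  (mu x nu)(A x B) = mu(A) * nu(B).
  mu(A) = 5.
  nu(B) = 3.
  (mu x nu)(A x B) = 5 * 3 = 15.

15


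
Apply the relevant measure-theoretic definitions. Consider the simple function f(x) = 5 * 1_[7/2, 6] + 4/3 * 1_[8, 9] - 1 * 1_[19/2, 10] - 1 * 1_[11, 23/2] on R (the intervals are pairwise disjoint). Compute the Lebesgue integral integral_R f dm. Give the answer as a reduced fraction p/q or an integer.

For a simple function f = sum_i c_i * 1_{A_i} with disjoint A_i,
  integral f dm = sum_i c_i * m(A_i).
Lengths of the A_i:
  m(A_1) = 6 - 7/2 = 5/2.
  m(A_2) = 9 - 8 = 1.
  m(A_3) = 10 - 19/2 = 1/2.
  m(A_4) = 23/2 - 11 = 1/2.
Contributions c_i * m(A_i):
  (5) * (5/2) = 25/2.
  (4/3) * (1) = 4/3.
  (-1) * (1/2) = -1/2.
  (-1) * (1/2) = -1/2.
Total: 25/2 + 4/3 - 1/2 - 1/2 = 77/6.

77/6


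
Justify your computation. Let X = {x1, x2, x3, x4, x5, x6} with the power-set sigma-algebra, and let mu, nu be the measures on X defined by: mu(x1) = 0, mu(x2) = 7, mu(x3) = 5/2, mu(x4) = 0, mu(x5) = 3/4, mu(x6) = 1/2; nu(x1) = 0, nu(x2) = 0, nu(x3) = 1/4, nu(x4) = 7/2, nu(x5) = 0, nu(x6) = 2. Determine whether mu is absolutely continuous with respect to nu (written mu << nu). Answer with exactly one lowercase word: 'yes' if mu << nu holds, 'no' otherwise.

mu << nu means: every nu-null measurable set is also mu-null; equivalently, for every atom x, if nu({x}) = 0 then mu({x}) = 0.
Checking each atom:
  x1: nu = 0, mu = 0 -> consistent with mu << nu.
  x2: nu = 0, mu = 7 > 0 -> violates mu << nu.
  x3: nu = 1/4 > 0 -> no constraint.
  x4: nu = 7/2 > 0 -> no constraint.
  x5: nu = 0, mu = 3/4 > 0 -> violates mu << nu.
  x6: nu = 2 > 0 -> no constraint.
The atom(s) x2, x5 violate the condition (nu = 0 but mu > 0). Therefore mu is NOT absolutely continuous w.r.t. nu.

no


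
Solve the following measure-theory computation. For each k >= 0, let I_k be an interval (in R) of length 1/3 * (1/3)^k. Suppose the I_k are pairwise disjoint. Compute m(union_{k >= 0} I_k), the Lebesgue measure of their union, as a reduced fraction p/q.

By countable additivity of the Lebesgue measure on pairwise disjoint measurable sets,
  m(union_{k >= 0} I_k) = sum_{k >= 0} m(I_k) = sum_{k >= 0} a * r^k,
  with a = 1/3 and r = 1/3.
Since 0 < r = 1/3 < 1, the geometric series converges:
  sum_{k >= 0} a * r^k = a / (1 - r).
  = 1/3 / (1 - 1/3)
  = 1/3 / (2/3)
  = 1/2.

1/2


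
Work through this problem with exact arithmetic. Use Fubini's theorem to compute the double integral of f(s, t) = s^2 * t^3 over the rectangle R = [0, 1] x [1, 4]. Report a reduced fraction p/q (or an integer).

f(s, t) is a tensor product of a function of s and a function of t, and both factors are bounded continuous (hence Lebesgue integrable) on the rectangle, so Fubini's theorem applies:
  integral_R f d(m x m) = (integral_a1^b1 s^2 ds) * (integral_a2^b2 t^3 dt).
Inner integral in s: integral_{0}^{1} s^2 ds = (1^3 - 0^3)/3
  = 1/3.
Inner integral in t: integral_{1}^{4} t^3 dt = (4^4 - 1^4)/4
  = 255/4.
Product: (1/3) * (255/4) = 85/4.

85/4


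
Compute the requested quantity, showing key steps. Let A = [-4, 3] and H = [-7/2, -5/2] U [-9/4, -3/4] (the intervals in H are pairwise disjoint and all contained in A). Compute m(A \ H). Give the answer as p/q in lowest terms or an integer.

The ambient interval has length m(A) = 3 - (-4) = 7.
Since the holes are disjoint and sit inside A, by finite additivity
  m(H) = sum_i (b_i - a_i), and m(A \ H) = m(A) - m(H).
Computing the hole measures:
  m(H_1) = -5/2 - (-7/2) = 1.
  m(H_2) = -3/4 - (-9/4) = 3/2.
Summed: m(H) = 1 + 3/2 = 5/2.
So m(A \ H) = 7 - 5/2 = 9/2.

9/2


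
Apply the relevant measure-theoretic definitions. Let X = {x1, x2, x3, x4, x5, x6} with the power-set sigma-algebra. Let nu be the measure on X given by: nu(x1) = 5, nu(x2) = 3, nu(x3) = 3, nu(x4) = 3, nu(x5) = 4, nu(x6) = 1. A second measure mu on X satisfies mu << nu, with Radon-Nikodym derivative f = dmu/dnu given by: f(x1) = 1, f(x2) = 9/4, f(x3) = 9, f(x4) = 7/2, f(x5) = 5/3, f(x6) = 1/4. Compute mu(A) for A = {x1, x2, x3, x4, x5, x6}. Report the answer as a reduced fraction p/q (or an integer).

By the defining property of the Radon-Nikodym derivative, for every measurable set A,
  mu(A) = integral_A f dnu.
Since nu is a discrete measure concentrated on the atoms of X, the integral over A reduces to the sum
  mu(A) = sum_{x in A} f(x) * nu({x}).
Computing each term:
  x1: f(x1) * nu(x1) = 1 * 5 = 5.
  x2: f(x2) * nu(x2) = 9/4 * 3 = 27/4.
  x3: f(x3) * nu(x3) = 9 * 3 = 27.
  x4: f(x4) * nu(x4) = 7/2 * 3 = 21/2.
  x5: f(x5) * nu(x5) = 5/3 * 4 = 20/3.
  x6: f(x6) * nu(x6) = 1/4 * 1 = 1/4.
Summing: mu(A) = 5 + 27/4 + 27 + 21/2 + 20/3 + 1/4 = 337/6.

337/6
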